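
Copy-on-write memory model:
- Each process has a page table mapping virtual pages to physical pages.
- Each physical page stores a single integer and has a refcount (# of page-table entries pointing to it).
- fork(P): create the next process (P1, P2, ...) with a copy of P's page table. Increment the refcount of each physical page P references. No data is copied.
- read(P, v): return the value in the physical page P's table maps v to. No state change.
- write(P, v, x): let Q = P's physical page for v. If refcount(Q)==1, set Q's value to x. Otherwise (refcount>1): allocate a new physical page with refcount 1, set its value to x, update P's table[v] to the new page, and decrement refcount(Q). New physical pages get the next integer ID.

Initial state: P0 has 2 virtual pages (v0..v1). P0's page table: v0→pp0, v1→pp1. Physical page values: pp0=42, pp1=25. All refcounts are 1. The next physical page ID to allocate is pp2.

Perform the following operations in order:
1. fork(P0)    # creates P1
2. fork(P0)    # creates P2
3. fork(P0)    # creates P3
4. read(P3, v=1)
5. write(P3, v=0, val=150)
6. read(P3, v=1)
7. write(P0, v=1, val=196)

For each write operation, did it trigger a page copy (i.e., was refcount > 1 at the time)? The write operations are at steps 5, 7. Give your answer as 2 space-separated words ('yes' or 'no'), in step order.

Op 1: fork(P0) -> P1. 2 ppages; refcounts: pp0:2 pp1:2
Op 2: fork(P0) -> P2. 2 ppages; refcounts: pp0:3 pp1:3
Op 3: fork(P0) -> P3. 2 ppages; refcounts: pp0:4 pp1:4
Op 4: read(P3, v1) -> 25. No state change.
Op 5: write(P3, v0, 150). refcount(pp0)=4>1 -> COPY to pp2. 3 ppages; refcounts: pp0:3 pp1:4 pp2:1
Op 6: read(P3, v1) -> 25. No state change.
Op 7: write(P0, v1, 196). refcount(pp1)=4>1 -> COPY to pp3. 4 ppages; refcounts: pp0:3 pp1:3 pp2:1 pp3:1

yes yes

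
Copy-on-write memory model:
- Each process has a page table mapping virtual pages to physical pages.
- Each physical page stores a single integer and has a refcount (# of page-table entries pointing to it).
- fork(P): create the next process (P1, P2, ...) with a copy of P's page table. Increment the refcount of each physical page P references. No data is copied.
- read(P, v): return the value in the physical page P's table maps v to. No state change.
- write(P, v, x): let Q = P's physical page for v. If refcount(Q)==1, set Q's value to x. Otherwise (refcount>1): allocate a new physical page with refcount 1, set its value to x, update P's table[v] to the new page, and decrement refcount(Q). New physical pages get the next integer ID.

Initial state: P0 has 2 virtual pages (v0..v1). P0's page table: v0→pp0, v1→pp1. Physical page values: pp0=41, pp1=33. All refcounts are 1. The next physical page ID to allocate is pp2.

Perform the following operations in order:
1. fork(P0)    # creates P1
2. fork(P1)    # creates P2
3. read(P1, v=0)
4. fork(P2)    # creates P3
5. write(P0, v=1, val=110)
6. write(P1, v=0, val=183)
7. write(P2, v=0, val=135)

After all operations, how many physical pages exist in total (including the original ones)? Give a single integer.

Answer: 5

Derivation:
Op 1: fork(P0) -> P1. 2 ppages; refcounts: pp0:2 pp1:2
Op 2: fork(P1) -> P2. 2 ppages; refcounts: pp0:3 pp1:3
Op 3: read(P1, v0) -> 41. No state change.
Op 4: fork(P2) -> P3. 2 ppages; refcounts: pp0:4 pp1:4
Op 5: write(P0, v1, 110). refcount(pp1)=4>1 -> COPY to pp2. 3 ppages; refcounts: pp0:4 pp1:3 pp2:1
Op 6: write(P1, v0, 183). refcount(pp0)=4>1 -> COPY to pp3. 4 ppages; refcounts: pp0:3 pp1:3 pp2:1 pp3:1
Op 7: write(P2, v0, 135). refcount(pp0)=3>1 -> COPY to pp4. 5 ppages; refcounts: pp0:2 pp1:3 pp2:1 pp3:1 pp4:1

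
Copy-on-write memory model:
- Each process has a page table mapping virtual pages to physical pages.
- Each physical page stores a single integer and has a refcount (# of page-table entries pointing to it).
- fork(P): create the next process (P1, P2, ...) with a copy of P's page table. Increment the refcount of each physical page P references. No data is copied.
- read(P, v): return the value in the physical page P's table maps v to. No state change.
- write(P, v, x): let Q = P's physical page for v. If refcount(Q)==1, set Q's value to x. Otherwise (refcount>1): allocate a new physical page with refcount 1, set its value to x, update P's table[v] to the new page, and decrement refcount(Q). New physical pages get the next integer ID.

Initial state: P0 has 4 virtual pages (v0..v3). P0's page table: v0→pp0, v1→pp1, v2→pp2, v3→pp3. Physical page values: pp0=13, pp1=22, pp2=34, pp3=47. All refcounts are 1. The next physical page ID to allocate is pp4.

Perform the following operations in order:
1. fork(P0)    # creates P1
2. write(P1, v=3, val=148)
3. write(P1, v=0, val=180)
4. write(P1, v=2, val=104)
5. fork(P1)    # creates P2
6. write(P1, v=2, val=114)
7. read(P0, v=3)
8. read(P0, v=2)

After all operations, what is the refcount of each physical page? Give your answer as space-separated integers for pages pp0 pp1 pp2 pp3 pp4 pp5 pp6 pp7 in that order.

Op 1: fork(P0) -> P1. 4 ppages; refcounts: pp0:2 pp1:2 pp2:2 pp3:2
Op 2: write(P1, v3, 148). refcount(pp3)=2>1 -> COPY to pp4. 5 ppages; refcounts: pp0:2 pp1:2 pp2:2 pp3:1 pp4:1
Op 3: write(P1, v0, 180). refcount(pp0)=2>1 -> COPY to pp5. 6 ppages; refcounts: pp0:1 pp1:2 pp2:2 pp3:1 pp4:1 pp5:1
Op 4: write(P1, v2, 104). refcount(pp2)=2>1 -> COPY to pp6. 7 ppages; refcounts: pp0:1 pp1:2 pp2:1 pp3:1 pp4:1 pp5:1 pp6:1
Op 5: fork(P1) -> P2. 7 ppages; refcounts: pp0:1 pp1:3 pp2:1 pp3:1 pp4:2 pp5:2 pp6:2
Op 6: write(P1, v2, 114). refcount(pp6)=2>1 -> COPY to pp7. 8 ppages; refcounts: pp0:1 pp1:3 pp2:1 pp3:1 pp4:2 pp5:2 pp6:1 pp7:1
Op 7: read(P0, v3) -> 47. No state change.
Op 8: read(P0, v2) -> 34. No state change.

Answer: 1 3 1 1 2 2 1 1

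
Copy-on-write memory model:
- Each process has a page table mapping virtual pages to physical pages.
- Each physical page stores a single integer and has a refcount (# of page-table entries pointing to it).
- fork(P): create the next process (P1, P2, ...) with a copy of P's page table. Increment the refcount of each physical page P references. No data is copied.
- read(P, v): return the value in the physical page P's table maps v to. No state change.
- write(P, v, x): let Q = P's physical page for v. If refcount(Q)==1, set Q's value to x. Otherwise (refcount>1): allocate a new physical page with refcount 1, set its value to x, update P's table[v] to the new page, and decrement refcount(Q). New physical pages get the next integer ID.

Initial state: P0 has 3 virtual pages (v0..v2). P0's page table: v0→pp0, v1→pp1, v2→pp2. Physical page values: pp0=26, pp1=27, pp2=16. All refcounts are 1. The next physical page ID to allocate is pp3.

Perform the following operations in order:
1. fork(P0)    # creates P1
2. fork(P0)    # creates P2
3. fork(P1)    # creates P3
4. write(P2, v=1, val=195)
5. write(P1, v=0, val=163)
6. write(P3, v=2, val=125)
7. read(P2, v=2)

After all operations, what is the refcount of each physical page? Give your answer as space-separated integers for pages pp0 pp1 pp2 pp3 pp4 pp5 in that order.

Answer: 3 3 3 1 1 1

Derivation:
Op 1: fork(P0) -> P1. 3 ppages; refcounts: pp0:2 pp1:2 pp2:2
Op 2: fork(P0) -> P2. 3 ppages; refcounts: pp0:3 pp1:3 pp2:3
Op 3: fork(P1) -> P3. 3 ppages; refcounts: pp0:4 pp1:4 pp2:4
Op 4: write(P2, v1, 195). refcount(pp1)=4>1 -> COPY to pp3. 4 ppages; refcounts: pp0:4 pp1:3 pp2:4 pp3:1
Op 5: write(P1, v0, 163). refcount(pp0)=4>1 -> COPY to pp4. 5 ppages; refcounts: pp0:3 pp1:3 pp2:4 pp3:1 pp4:1
Op 6: write(P3, v2, 125). refcount(pp2)=4>1 -> COPY to pp5. 6 ppages; refcounts: pp0:3 pp1:3 pp2:3 pp3:1 pp4:1 pp5:1
Op 7: read(P2, v2) -> 16. No state change.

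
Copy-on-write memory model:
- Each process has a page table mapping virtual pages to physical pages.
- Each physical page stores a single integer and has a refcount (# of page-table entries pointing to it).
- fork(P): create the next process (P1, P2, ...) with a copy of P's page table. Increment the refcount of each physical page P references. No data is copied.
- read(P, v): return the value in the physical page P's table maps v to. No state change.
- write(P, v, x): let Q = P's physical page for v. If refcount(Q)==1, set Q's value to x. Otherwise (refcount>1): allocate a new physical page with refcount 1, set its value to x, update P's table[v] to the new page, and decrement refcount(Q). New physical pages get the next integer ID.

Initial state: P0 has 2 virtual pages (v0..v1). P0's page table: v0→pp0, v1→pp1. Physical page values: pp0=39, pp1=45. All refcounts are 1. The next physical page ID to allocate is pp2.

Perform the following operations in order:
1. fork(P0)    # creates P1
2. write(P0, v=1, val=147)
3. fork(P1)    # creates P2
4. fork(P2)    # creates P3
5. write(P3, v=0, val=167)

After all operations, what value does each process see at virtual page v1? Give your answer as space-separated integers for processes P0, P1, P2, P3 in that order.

Op 1: fork(P0) -> P1. 2 ppages; refcounts: pp0:2 pp1:2
Op 2: write(P0, v1, 147). refcount(pp1)=2>1 -> COPY to pp2. 3 ppages; refcounts: pp0:2 pp1:1 pp2:1
Op 3: fork(P1) -> P2. 3 ppages; refcounts: pp0:3 pp1:2 pp2:1
Op 4: fork(P2) -> P3. 3 ppages; refcounts: pp0:4 pp1:3 pp2:1
Op 5: write(P3, v0, 167). refcount(pp0)=4>1 -> COPY to pp3. 4 ppages; refcounts: pp0:3 pp1:3 pp2:1 pp3:1
P0: v1 -> pp2 = 147
P1: v1 -> pp1 = 45
P2: v1 -> pp1 = 45
P3: v1 -> pp1 = 45

Answer: 147 45 45 45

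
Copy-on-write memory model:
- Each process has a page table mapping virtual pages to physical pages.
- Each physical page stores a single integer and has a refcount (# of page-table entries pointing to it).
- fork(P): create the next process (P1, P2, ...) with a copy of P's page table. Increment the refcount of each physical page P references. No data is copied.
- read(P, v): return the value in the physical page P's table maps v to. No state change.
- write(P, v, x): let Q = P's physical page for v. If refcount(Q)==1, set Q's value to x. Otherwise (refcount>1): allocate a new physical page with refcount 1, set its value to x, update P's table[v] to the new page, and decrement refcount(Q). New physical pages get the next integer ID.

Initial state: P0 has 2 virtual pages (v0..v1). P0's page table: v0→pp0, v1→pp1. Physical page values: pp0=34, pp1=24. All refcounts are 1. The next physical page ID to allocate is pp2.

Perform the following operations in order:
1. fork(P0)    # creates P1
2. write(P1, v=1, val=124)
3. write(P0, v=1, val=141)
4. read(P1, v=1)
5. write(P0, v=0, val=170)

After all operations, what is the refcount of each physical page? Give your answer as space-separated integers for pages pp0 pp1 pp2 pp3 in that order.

Answer: 1 1 1 1

Derivation:
Op 1: fork(P0) -> P1. 2 ppages; refcounts: pp0:2 pp1:2
Op 2: write(P1, v1, 124). refcount(pp1)=2>1 -> COPY to pp2. 3 ppages; refcounts: pp0:2 pp1:1 pp2:1
Op 3: write(P0, v1, 141). refcount(pp1)=1 -> write in place. 3 ppages; refcounts: pp0:2 pp1:1 pp2:1
Op 4: read(P1, v1) -> 124. No state change.
Op 5: write(P0, v0, 170). refcount(pp0)=2>1 -> COPY to pp3. 4 ppages; refcounts: pp0:1 pp1:1 pp2:1 pp3:1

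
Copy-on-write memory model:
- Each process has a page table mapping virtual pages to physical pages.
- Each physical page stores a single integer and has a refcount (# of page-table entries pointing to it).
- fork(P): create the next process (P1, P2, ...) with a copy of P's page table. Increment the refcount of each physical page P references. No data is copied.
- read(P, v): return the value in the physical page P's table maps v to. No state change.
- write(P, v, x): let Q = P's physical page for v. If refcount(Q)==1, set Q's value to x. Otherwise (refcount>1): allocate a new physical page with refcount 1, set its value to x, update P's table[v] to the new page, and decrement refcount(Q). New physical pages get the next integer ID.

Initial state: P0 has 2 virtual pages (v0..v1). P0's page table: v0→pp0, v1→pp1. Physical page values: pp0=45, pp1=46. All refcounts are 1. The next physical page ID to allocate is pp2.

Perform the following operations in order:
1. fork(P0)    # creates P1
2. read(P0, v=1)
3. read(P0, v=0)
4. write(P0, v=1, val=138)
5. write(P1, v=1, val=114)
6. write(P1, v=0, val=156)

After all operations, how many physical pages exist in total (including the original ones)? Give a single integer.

Answer: 4

Derivation:
Op 1: fork(P0) -> P1. 2 ppages; refcounts: pp0:2 pp1:2
Op 2: read(P0, v1) -> 46. No state change.
Op 3: read(P0, v0) -> 45. No state change.
Op 4: write(P0, v1, 138). refcount(pp1)=2>1 -> COPY to pp2. 3 ppages; refcounts: pp0:2 pp1:1 pp2:1
Op 5: write(P1, v1, 114). refcount(pp1)=1 -> write in place. 3 ppages; refcounts: pp0:2 pp1:1 pp2:1
Op 6: write(P1, v0, 156). refcount(pp0)=2>1 -> COPY to pp3. 4 ppages; refcounts: pp0:1 pp1:1 pp2:1 pp3:1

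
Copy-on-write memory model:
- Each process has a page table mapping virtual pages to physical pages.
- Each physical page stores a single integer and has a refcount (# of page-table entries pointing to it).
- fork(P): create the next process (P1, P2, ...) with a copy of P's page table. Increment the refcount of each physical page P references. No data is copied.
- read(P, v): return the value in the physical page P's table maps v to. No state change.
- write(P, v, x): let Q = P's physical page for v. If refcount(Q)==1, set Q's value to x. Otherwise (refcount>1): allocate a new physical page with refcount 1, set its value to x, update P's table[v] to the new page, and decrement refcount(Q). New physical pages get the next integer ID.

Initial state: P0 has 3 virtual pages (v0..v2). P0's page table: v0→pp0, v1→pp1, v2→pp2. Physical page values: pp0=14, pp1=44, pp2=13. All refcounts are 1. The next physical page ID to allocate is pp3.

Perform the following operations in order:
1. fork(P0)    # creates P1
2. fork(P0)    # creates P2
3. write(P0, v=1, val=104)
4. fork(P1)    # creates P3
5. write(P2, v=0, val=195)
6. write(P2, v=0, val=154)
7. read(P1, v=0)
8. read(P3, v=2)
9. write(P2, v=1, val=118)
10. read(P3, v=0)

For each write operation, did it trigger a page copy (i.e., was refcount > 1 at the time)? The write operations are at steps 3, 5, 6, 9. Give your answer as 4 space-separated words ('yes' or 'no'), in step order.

Op 1: fork(P0) -> P1. 3 ppages; refcounts: pp0:2 pp1:2 pp2:2
Op 2: fork(P0) -> P2. 3 ppages; refcounts: pp0:3 pp1:3 pp2:3
Op 3: write(P0, v1, 104). refcount(pp1)=3>1 -> COPY to pp3. 4 ppages; refcounts: pp0:3 pp1:2 pp2:3 pp3:1
Op 4: fork(P1) -> P3. 4 ppages; refcounts: pp0:4 pp1:3 pp2:4 pp3:1
Op 5: write(P2, v0, 195). refcount(pp0)=4>1 -> COPY to pp4. 5 ppages; refcounts: pp0:3 pp1:3 pp2:4 pp3:1 pp4:1
Op 6: write(P2, v0, 154). refcount(pp4)=1 -> write in place. 5 ppages; refcounts: pp0:3 pp1:3 pp2:4 pp3:1 pp4:1
Op 7: read(P1, v0) -> 14. No state change.
Op 8: read(P3, v2) -> 13. No state change.
Op 9: write(P2, v1, 118). refcount(pp1)=3>1 -> COPY to pp5. 6 ppages; refcounts: pp0:3 pp1:2 pp2:4 pp3:1 pp4:1 pp5:1
Op 10: read(P3, v0) -> 14. No state change.

yes yes no yes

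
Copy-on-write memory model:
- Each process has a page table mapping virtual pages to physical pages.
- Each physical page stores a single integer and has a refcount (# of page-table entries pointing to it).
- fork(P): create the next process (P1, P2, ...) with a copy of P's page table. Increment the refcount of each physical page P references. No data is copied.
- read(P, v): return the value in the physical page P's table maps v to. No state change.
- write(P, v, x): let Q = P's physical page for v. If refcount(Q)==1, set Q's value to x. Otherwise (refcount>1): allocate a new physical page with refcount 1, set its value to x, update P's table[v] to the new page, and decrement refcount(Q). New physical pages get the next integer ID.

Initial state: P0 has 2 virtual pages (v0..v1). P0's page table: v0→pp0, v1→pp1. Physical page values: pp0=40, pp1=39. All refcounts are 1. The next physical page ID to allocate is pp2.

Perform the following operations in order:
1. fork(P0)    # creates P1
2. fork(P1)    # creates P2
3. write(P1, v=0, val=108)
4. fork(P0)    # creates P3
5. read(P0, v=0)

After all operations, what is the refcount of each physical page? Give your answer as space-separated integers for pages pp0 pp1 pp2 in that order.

Op 1: fork(P0) -> P1. 2 ppages; refcounts: pp0:2 pp1:2
Op 2: fork(P1) -> P2. 2 ppages; refcounts: pp0:3 pp1:3
Op 3: write(P1, v0, 108). refcount(pp0)=3>1 -> COPY to pp2. 3 ppages; refcounts: pp0:2 pp1:3 pp2:1
Op 4: fork(P0) -> P3. 3 ppages; refcounts: pp0:3 pp1:4 pp2:1
Op 5: read(P0, v0) -> 40. No state change.

Answer: 3 4 1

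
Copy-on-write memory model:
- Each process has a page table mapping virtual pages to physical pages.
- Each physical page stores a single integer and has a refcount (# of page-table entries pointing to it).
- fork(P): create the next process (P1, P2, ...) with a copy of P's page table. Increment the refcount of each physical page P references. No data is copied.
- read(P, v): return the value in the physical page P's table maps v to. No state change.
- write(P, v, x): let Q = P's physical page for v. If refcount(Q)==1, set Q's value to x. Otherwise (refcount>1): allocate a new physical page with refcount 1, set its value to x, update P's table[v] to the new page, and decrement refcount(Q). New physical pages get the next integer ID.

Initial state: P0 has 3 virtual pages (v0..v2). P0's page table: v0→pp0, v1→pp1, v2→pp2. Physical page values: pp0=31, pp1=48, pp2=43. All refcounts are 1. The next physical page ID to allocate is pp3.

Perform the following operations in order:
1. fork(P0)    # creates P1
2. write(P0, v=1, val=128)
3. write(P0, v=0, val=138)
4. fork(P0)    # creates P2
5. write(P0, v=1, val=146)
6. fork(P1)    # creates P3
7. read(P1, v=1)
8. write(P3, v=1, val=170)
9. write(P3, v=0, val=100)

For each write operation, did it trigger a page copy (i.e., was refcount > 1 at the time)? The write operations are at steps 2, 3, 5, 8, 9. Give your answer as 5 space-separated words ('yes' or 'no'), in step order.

Op 1: fork(P0) -> P1. 3 ppages; refcounts: pp0:2 pp1:2 pp2:2
Op 2: write(P0, v1, 128). refcount(pp1)=2>1 -> COPY to pp3. 4 ppages; refcounts: pp0:2 pp1:1 pp2:2 pp3:1
Op 3: write(P0, v0, 138). refcount(pp0)=2>1 -> COPY to pp4. 5 ppages; refcounts: pp0:1 pp1:1 pp2:2 pp3:1 pp4:1
Op 4: fork(P0) -> P2. 5 ppages; refcounts: pp0:1 pp1:1 pp2:3 pp3:2 pp4:2
Op 5: write(P0, v1, 146). refcount(pp3)=2>1 -> COPY to pp5. 6 ppages; refcounts: pp0:1 pp1:1 pp2:3 pp3:1 pp4:2 pp5:1
Op 6: fork(P1) -> P3. 6 ppages; refcounts: pp0:2 pp1:2 pp2:4 pp3:1 pp4:2 pp5:1
Op 7: read(P1, v1) -> 48. No state change.
Op 8: write(P3, v1, 170). refcount(pp1)=2>1 -> COPY to pp6. 7 ppages; refcounts: pp0:2 pp1:1 pp2:4 pp3:1 pp4:2 pp5:1 pp6:1
Op 9: write(P3, v0, 100). refcount(pp0)=2>1 -> COPY to pp7. 8 ppages; refcounts: pp0:1 pp1:1 pp2:4 pp3:1 pp4:2 pp5:1 pp6:1 pp7:1

yes yes yes yes yes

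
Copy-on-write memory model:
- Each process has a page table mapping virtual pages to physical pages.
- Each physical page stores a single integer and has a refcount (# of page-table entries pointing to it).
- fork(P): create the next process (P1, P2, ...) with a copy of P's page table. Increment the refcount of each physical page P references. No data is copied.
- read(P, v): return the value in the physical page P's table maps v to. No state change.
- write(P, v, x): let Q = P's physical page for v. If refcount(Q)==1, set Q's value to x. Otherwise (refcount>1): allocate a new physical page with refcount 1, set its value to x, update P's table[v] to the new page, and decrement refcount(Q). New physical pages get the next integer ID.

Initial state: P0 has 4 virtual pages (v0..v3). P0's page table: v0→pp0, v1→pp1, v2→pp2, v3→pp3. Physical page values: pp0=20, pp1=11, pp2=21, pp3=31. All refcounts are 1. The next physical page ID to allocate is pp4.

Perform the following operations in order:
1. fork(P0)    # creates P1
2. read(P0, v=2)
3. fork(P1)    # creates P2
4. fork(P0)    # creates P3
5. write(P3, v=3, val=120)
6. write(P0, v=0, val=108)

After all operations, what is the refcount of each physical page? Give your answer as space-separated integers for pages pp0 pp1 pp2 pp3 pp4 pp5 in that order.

Answer: 3 4 4 3 1 1

Derivation:
Op 1: fork(P0) -> P1. 4 ppages; refcounts: pp0:2 pp1:2 pp2:2 pp3:2
Op 2: read(P0, v2) -> 21. No state change.
Op 3: fork(P1) -> P2. 4 ppages; refcounts: pp0:3 pp1:3 pp2:3 pp3:3
Op 4: fork(P0) -> P3. 4 ppages; refcounts: pp0:4 pp1:4 pp2:4 pp3:4
Op 5: write(P3, v3, 120). refcount(pp3)=4>1 -> COPY to pp4. 5 ppages; refcounts: pp0:4 pp1:4 pp2:4 pp3:3 pp4:1
Op 6: write(P0, v0, 108). refcount(pp0)=4>1 -> COPY to pp5. 6 ppages; refcounts: pp0:3 pp1:4 pp2:4 pp3:3 pp4:1 pp5:1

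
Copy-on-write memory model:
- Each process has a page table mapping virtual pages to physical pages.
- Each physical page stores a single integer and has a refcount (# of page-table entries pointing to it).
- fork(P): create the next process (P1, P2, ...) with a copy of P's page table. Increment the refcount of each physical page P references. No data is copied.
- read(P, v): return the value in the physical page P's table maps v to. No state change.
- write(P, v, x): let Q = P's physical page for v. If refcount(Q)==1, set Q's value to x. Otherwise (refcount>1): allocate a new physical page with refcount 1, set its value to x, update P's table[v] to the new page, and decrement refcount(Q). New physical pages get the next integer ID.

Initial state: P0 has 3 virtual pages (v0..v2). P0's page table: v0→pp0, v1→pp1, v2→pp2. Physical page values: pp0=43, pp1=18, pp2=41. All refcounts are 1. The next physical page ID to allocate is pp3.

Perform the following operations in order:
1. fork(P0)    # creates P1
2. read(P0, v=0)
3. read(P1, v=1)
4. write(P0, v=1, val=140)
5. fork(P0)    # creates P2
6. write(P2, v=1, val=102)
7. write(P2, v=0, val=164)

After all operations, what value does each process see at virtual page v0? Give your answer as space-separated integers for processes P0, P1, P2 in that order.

Answer: 43 43 164

Derivation:
Op 1: fork(P0) -> P1. 3 ppages; refcounts: pp0:2 pp1:2 pp2:2
Op 2: read(P0, v0) -> 43. No state change.
Op 3: read(P1, v1) -> 18. No state change.
Op 4: write(P0, v1, 140). refcount(pp1)=2>1 -> COPY to pp3. 4 ppages; refcounts: pp0:2 pp1:1 pp2:2 pp3:1
Op 5: fork(P0) -> P2. 4 ppages; refcounts: pp0:3 pp1:1 pp2:3 pp3:2
Op 6: write(P2, v1, 102). refcount(pp3)=2>1 -> COPY to pp4. 5 ppages; refcounts: pp0:3 pp1:1 pp2:3 pp3:1 pp4:1
Op 7: write(P2, v0, 164). refcount(pp0)=3>1 -> COPY to pp5. 6 ppages; refcounts: pp0:2 pp1:1 pp2:3 pp3:1 pp4:1 pp5:1
P0: v0 -> pp0 = 43
P1: v0 -> pp0 = 43
P2: v0 -> pp5 = 164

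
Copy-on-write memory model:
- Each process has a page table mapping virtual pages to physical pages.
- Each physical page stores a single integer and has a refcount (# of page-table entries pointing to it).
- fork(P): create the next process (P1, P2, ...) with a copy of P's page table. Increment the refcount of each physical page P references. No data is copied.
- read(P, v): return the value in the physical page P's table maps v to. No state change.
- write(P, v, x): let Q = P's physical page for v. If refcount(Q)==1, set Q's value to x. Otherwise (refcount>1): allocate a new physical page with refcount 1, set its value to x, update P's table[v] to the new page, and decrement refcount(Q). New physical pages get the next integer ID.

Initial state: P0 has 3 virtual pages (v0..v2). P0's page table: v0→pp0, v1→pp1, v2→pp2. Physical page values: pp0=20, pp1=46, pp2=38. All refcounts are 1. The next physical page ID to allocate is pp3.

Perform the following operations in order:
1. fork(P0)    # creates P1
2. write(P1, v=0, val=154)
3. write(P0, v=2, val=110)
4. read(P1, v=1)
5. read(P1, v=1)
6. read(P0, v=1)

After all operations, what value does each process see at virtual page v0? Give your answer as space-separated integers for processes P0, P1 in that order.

Op 1: fork(P0) -> P1. 3 ppages; refcounts: pp0:2 pp1:2 pp2:2
Op 2: write(P1, v0, 154). refcount(pp0)=2>1 -> COPY to pp3. 4 ppages; refcounts: pp0:1 pp1:2 pp2:2 pp3:1
Op 3: write(P0, v2, 110). refcount(pp2)=2>1 -> COPY to pp4. 5 ppages; refcounts: pp0:1 pp1:2 pp2:1 pp3:1 pp4:1
Op 4: read(P1, v1) -> 46. No state change.
Op 5: read(P1, v1) -> 46. No state change.
Op 6: read(P0, v1) -> 46. No state change.
P0: v0 -> pp0 = 20
P1: v0 -> pp3 = 154

Answer: 20 154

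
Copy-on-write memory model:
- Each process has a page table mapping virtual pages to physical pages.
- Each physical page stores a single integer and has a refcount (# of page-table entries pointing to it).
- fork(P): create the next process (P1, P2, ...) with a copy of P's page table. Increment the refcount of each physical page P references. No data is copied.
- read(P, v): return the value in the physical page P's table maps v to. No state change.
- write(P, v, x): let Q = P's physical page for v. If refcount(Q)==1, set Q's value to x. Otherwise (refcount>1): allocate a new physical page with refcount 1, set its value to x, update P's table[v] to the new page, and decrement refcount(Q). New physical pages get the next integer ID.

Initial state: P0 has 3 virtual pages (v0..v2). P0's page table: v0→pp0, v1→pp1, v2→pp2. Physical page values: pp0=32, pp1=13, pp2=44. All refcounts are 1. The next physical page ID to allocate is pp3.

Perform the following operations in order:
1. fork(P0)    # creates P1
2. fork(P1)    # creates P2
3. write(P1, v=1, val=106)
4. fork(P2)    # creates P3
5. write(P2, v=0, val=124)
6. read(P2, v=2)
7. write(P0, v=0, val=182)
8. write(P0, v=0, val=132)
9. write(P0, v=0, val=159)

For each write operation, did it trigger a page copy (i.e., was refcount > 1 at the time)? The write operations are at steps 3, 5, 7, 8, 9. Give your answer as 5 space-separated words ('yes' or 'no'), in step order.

Op 1: fork(P0) -> P1. 3 ppages; refcounts: pp0:2 pp1:2 pp2:2
Op 2: fork(P1) -> P2. 3 ppages; refcounts: pp0:3 pp1:3 pp2:3
Op 3: write(P1, v1, 106). refcount(pp1)=3>1 -> COPY to pp3. 4 ppages; refcounts: pp0:3 pp1:2 pp2:3 pp3:1
Op 4: fork(P2) -> P3. 4 ppages; refcounts: pp0:4 pp1:3 pp2:4 pp3:1
Op 5: write(P2, v0, 124). refcount(pp0)=4>1 -> COPY to pp4. 5 ppages; refcounts: pp0:3 pp1:3 pp2:4 pp3:1 pp4:1
Op 6: read(P2, v2) -> 44. No state change.
Op 7: write(P0, v0, 182). refcount(pp0)=3>1 -> COPY to pp5. 6 ppages; refcounts: pp0:2 pp1:3 pp2:4 pp3:1 pp4:1 pp5:1
Op 8: write(P0, v0, 132). refcount(pp5)=1 -> write in place. 6 ppages; refcounts: pp0:2 pp1:3 pp2:4 pp3:1 pp4:1 pp5:1
Op 9: write(P0, v0, 159). refcount(pp5)=1 -> write in place. 6 ppages; refcounts: pp0:2 pp1:3 pp2:4 pp3:1 pp4:1 pp5:1

yes yes yes no no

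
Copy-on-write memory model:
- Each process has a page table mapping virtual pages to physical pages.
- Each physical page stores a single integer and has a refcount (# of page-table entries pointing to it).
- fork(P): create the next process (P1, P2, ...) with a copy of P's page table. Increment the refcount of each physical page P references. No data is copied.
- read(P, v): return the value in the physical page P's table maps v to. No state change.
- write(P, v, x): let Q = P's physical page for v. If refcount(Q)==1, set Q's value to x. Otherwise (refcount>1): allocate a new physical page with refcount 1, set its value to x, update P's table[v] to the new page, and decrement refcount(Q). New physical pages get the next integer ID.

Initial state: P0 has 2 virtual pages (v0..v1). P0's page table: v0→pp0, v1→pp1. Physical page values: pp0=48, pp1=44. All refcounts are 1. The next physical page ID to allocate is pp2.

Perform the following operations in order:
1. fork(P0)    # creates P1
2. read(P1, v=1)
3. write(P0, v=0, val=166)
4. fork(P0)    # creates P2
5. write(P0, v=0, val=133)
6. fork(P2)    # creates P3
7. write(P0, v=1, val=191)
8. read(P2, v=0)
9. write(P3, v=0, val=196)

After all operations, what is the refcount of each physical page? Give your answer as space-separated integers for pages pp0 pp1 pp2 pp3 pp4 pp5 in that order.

Answer: 1 3 1 1 1 1

Derivation:
Op 1: fork(P0) -> P1. 2 ppages; refcounts: pp0:2 pp1:2
Op 2: read(P1, v1) -> 44. No state change.
Op 3: write(P0, v0, 166). refcount(pp0)=2>1 -> COPY to pp2. 3 ppages; refcounts: pp0:1 pp1:2 pp2:1
Op 4: fork(P0) -> P2. 3 ppages; refcounts: pp0:1 pp1:3 pp2:2
Op 5: write(P0, v0, 133). refcount(pp2)=2>1 -> COPY to pp3. 4 ppages; refcounts: pp0:1 pp1:3 pp2:1 pp3:1
Op 6: fork(P2) -> P3. 4 ppages; refcounts: pp0:1 pp1:4 pp2:2 pp3:1
Op 7: write(P0, v1, 191). refcount(pp1)=4>1 -> COPY to pp4. 5 ppages; refcounts: pp0:1 pp1:3 pp2:2 pp3:1 pp4:1
Op 8: read(P2, v0) -> 166. No state change.
Op 9: write(P3, v0, 196). refcount(pp2)=2>1 -> COPY to pp5. 6 ppages; refcounts: pp0:1 pp1:3 pp2:1 pp3:1 pp4:1 pp5:1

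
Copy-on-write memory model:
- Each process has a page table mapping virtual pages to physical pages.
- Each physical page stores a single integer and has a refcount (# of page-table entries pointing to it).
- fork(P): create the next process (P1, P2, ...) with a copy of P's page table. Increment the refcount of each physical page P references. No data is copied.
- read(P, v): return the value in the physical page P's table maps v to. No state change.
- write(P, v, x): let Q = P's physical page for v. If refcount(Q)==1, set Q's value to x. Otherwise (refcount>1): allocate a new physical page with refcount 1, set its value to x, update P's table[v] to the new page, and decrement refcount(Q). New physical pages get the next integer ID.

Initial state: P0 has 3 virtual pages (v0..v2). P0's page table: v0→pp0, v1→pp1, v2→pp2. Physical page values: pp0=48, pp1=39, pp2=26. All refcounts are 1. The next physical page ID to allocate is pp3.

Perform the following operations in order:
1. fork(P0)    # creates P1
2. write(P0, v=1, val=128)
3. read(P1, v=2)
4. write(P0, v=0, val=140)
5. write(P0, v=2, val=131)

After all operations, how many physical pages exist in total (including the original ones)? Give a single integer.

Answer: 6

Derivation:
Op 1: fork(P0) -> P1. 3 ppages; refcounts: pp0:2 pp1:2 pp2:2
Op 2: write(P0, v1, 128). refcount(pp1)=2>1 -> COPY to pp3. 4 ppages; refcounts: pp0:2 pp1:1 pp2:2 pp3:1
Op 3: read(P1, v2) -> 26. No state change.
Op 4: write(P0, v0, 140). refcount(pp0)=2>1 -> COPY to pp4. 5 ppages; refcounts: pp0:1 pp1:1 pp2:2 pp3:1 pp4:1
Op 5: write(P0, v2, 131). refcount(pp2)=2>1 -> COPY to pp5. 6 ppages; refcounts: pp0:1 pp1:1 pp2:1 pp3:1 pp4:1 pp5:1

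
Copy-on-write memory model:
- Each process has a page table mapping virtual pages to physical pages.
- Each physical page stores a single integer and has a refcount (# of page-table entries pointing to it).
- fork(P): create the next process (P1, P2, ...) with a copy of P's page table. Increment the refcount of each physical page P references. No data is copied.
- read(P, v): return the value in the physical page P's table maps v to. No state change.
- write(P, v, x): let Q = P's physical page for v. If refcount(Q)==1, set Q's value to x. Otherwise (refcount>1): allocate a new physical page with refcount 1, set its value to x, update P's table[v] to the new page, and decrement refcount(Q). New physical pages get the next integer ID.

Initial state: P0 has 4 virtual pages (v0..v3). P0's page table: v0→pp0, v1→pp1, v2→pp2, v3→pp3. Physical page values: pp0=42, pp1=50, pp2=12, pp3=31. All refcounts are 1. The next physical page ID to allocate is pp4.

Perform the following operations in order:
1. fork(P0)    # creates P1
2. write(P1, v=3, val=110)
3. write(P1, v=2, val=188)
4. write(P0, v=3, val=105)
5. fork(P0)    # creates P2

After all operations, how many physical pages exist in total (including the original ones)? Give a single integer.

Answer: 6

Derivation:
Op 1: fork(P0) -> P1. 4 ppages; refcounts: pp0:2 pp1:2 pp2:2 pp3:2
Op 2: write(P1, v3, 110). refcount(pp3)=2>1 -> COPY to pp4. 5 ppages; refcounts: pp0:2 pp1:2 pp2:2 pp3:1 pp4:1
Op 3: write(P1, v2, 188). refcount(pp2)=2>1 -> COPY to pp5. 6 ppages; refcounts: pp0:2 pp1:2 pp2:1 pp3:1 pp4:1 pp5:1
Op 4: write(P0, v3, 105). refcount(pp3)=1 -> write in place. 6 ppages; refcounts: pp0:2 pp1:2 pp2:1 pp3:1 pp4:1 pp5:1
Op 5: fork(P0) -> P2. 6 ppages; refcounts: pp0:3 pp1:3 pp2:2 pp3:2 pp4:1 pp5:1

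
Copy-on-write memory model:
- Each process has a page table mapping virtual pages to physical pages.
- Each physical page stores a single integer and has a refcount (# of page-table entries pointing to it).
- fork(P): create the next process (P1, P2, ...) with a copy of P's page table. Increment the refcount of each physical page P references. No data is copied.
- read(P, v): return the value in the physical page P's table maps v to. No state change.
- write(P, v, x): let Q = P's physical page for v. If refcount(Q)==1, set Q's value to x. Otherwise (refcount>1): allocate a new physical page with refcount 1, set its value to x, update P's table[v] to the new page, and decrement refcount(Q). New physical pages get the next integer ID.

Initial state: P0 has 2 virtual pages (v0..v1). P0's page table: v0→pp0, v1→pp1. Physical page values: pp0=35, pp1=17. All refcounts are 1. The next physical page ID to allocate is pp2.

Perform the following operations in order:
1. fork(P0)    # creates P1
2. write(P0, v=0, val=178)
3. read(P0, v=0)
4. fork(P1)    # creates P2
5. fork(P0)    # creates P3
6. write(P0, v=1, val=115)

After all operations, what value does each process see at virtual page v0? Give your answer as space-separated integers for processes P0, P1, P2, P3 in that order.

Answer: 178 35 35 178

Derivation:
Op 1: fork(P0) -> P1. 2 ppages; refcounts: pp0:2 pp1:2
Op 2: write(P0, v0, 178). refcount(pp0)=2>1 -> COPY to pp2. 3 ppages; refcounts: pp0:1 pp1:2 pp2:1
Op 3: read(P0, v0) -> 178. No state change.
Op 4: fork(P1) -> P2. 3 ppages; refcounts: pp0:2 pp1:3 pp2:1
Op 5: fork(P0) -> P3. 3 ppages; refcounts: pp0:2 pp1:4 pp2:2
Op 6: write(P0, v1, 115). refcount(pp1)=4>1 -> COPY to pp3. 4 ppages; refcounts: pp0:2 pp1:3 pp2:2 pp3:1
P0: v0 -> pp2 = 178
P1: v0 -> pp0 = 35
P2: v0 -> pp0 = 35
P3: v0 -> pp2 = 178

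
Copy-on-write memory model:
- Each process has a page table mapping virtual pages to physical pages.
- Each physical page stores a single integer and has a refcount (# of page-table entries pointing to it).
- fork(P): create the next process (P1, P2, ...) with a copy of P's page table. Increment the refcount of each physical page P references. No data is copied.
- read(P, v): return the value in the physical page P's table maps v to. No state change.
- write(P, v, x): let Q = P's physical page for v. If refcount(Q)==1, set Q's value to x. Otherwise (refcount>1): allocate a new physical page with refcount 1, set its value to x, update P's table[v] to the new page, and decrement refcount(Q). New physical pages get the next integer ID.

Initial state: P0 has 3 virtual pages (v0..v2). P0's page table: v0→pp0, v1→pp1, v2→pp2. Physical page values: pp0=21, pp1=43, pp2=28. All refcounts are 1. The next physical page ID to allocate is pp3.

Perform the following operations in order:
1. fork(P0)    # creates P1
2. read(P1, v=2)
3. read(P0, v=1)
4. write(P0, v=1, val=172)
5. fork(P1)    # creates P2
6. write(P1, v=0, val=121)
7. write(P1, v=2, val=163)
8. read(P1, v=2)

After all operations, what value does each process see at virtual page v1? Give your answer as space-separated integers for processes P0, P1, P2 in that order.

Answer: 172 43 43

Derivation:
Op 1: fork(P0) -> P1. 3 ppages; refcounts: pp0:2 pp1:2 pp2:2
Op 2: read(P1, v2) -> 28. No state change.
Op 3: read(P0, v1) -> 43. No state change.
Op 4: write(P0, v1, 172). refcount(pp1)=2>1 -> COPY to pp3. 4 ppages; refcounts: pp0:2 pp1:1 pp2:2 pp3:1
Op 5: fork(P1) -> P2. 4 ppages; refcounts: pp0:3 pp1:2 pp2:3 pp3:1
Op 6: write(P1, v0, 121). refcount(pp0)=3>1 -> COPY to pp4. 5 ppages; refcounts: pp0:2 pp1:2 pp2:3 pp3:1 pp4:1
Op 7: write(P1, v2, 163). refcount(pp2)=3>1 -> COPY to pp5. 6 ppages; refcounts: pp0:2 pp1:2 pp2:2 pp3:1 pp4:1 pp5:1
Op 8: read(P1, v2) -> 163. No state change.
P0: v1 -> pp3 = 172
P1: v1 -> pp1 = 43
P2: v1 -> pp1 = 43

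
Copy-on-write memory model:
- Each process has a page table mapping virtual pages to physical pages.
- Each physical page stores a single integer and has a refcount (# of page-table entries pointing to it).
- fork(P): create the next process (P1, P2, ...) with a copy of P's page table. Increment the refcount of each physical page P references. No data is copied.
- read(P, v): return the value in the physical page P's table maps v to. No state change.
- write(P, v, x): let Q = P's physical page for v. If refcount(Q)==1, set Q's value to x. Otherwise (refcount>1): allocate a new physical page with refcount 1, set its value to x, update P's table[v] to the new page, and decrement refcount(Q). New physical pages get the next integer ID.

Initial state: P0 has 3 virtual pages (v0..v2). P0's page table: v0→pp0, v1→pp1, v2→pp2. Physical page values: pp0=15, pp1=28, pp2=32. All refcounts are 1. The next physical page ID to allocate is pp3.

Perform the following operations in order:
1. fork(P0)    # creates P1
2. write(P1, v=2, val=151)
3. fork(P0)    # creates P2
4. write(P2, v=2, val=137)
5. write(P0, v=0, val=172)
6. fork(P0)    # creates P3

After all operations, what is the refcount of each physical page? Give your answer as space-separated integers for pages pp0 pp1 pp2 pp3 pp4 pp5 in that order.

Answer: 2 4 2 1 1 2

Derivation:
Op 1: fork(P0) -> P1. 3 ppages; refcounts: pp0:2 pp1:2 pp2:2
Op 2: write(P1, v2, 151). refcount(pp2)=2>1 -> COPY to pp3. 4 ppages; refcounts: pp0:2 pp1:2 pp2:1 pp3:1
Op 3: fork(P0) -> P2. 4 ppages; refcounts: pp0:3 pp1:3 pp2:2 pp3:1
Op 4: write(P2, v2, 137). refcount(pp2)=2>1 -> COPY to pp4. 5 ppages; refcounts: pp0:3 pp1:3 pp2:1 pp3:1 pp4:1
Op 5: write(P0, v0, 172). refcount(pp0)=3>1 -> COPY to pp5. 6 ppages; refcounts: pp0:2 pp1:3 pp2:1 pp3:1 pp4:1 pp5:1
Op 6: fork(P0) -> P3. 6 ppages; refcounts: pp0:2 pp1:4 pp2:2 pp3:1 pp4:1 pp5:2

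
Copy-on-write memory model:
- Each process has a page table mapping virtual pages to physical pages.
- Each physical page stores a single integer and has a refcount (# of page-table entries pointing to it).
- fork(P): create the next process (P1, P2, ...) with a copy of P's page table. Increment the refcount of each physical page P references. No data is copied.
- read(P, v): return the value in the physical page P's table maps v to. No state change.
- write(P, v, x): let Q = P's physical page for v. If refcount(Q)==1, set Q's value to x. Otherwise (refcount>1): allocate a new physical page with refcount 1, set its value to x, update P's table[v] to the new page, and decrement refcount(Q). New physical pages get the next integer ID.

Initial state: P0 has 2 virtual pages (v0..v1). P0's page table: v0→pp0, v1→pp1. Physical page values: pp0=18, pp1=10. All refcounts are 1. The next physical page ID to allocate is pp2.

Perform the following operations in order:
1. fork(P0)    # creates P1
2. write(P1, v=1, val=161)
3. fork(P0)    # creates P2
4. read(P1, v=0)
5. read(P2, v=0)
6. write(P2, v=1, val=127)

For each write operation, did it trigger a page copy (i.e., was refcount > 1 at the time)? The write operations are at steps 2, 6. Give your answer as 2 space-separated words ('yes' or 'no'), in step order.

Op 1: fork(P0) -> P1. 2 ppages; refcounts: pp0:2 pp1:2
Op 2: write(P1, v1, 161). refcount(pp1)=2>1 -> COPY to pp2. 3 ppages; refcounts: pp0:2 pp1:1 pp2:1
Op 3: fork(P0) -> P2. 3 ppages; refcounts: pp0:3 pp1:2 pp2:1
Op 4: read(P1, v0) -> 18. No state change.
Op 5: read(P2, v0) -> 18. No state change.
Op 6: write(P2, v1, 127). refcount(pp1)=2>1 -> COPY to pp3. 4 ppages; refcounts: pp0:3 pp1:1 pp2:1 pp3:1

yes yes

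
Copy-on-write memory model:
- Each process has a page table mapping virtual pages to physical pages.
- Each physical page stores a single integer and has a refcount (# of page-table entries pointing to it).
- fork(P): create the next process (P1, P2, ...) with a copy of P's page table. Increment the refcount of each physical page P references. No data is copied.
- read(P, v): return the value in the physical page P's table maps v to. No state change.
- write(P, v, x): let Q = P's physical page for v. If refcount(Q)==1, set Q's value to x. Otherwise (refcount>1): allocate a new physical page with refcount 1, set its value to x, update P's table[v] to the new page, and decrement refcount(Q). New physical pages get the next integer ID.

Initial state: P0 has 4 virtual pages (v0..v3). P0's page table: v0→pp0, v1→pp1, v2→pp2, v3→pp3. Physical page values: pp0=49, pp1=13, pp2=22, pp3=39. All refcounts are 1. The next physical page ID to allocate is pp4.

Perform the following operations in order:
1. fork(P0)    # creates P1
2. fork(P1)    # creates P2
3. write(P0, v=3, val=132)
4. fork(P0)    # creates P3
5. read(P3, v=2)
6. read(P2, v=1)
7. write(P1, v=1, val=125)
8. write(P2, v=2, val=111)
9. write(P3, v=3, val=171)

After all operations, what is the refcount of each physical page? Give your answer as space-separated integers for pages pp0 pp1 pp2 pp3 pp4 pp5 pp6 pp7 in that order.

Answer: 4 3 3 2 1 1 1 1

Derivation:
Op 1: fork(P0) -> P1. 4 ppages; refcounts: pp0:2 pp1:2 pp2:2 pp3:2
Op 2: fork(P1) -> P2. 4 ppages; refcounts: pp0:3 pp1:3 pp2:3 pp3:3
Op 3: write(P0, v3, 132). refcount(pp3)=3>1 -> COPY to pp4. 5 ppages; refcounts: pp0:3 pp1:3 pp2:3 pp3:2 pp4:1
Op 4: fork(P0) -> P3. 5 ppages; refcounts: pp0:4 pp1:4 pp2:4 pp3:2 pp4:2
Op 5: read(P3, v2) -> 22. No state change.
Op 6: read(P2, v1) -> 13. No state change.
Op 7: write(P1, v1, 125). refcount(pp1)=4>1 -> COPY to pp5. 6 ppages; refcounts: pp0:4 pp1:3 pp2:4 pp3:2 pp4:2 pp5:1
Op 8: write(P2, v2, 111). refcount(pp2)=4>1 -> COPY to pp6. 7 ppages; refcounts: pp0:4 pp1:3 pp2:3 pp3:2 pp4:2 pp5:1 pp6:1
Op 9: write(P3, v3, 171). refcount(pp4)=2>1 -> COPY to pp7. 8 ppages; refcounts: pp0:4 pp1:3 pp2:3 pp3:2 pp4:1 pp5:1 pp6:1 pp7:1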